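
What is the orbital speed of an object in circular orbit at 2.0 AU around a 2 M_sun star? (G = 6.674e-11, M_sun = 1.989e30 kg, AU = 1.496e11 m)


v = sqrt(GM/r) = sqrt(6.674e-11 * 3.978e+30 / 2.992e+11) = 29788.2298

29788.2298 m/s


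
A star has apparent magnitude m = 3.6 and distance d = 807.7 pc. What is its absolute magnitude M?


M = m - 5*log10(d) + 5 = 3.6 - 5*log10(807.7) + 5 = -5.9363

-5.9363


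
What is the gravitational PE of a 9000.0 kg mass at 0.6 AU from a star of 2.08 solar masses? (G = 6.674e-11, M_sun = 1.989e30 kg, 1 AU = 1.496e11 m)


M = 2.08 * 1.989e30 kg = 4.13712e+30 kg; r = 0.6 AU * 1.496e11 m/AU = 8.976e+10 m. U = -GM*m/r = -(6.674e-11 * 4.13712e+30 * 9000.0) / 8.976e+10 = -2.768e+13

-2.768e+13 J


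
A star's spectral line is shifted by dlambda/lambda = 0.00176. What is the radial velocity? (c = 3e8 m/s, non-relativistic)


v = (dlambda/lambda) * c = 0.00176 * 3e8 = 528000.0

528000.0 m/s


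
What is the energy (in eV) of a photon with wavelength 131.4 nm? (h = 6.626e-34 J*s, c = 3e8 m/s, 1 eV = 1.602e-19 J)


E = hc/lambda = 6.626e-34 * 3e8 / 1.314e-07 = 1.513e-18 J = 9.4431 eV

9.4431 eV


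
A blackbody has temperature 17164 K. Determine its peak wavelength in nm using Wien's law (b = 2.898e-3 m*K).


lam_max = b / T = 2.898e-3 / 17164 = 1.688e-07 m = 168.8418 nm

168.8418 nm


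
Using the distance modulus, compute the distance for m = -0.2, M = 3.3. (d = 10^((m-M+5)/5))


d = 10^((m - M + 5)/5) = 10^((-0.2 - 3.3 + 5)/5) = 1.9953

1.9953 pc


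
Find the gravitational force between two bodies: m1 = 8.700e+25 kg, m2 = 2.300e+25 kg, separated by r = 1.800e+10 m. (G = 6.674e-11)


F = G*m1*m2/r^2 = 6.674e-11 * 8.700e+25 * 2.300e+25 / (1.800e+10)^2 = 6.674e-11 * 2.001e+51 / 3.240e+20 = 4.122e+20

4.122e+20 N


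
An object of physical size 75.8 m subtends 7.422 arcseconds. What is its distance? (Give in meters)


D = size / theta_rad, theta_rad = 7.422 * pi/(180*3600) = 3.598e-05, D = 2.107e+06

2.107e+06 m


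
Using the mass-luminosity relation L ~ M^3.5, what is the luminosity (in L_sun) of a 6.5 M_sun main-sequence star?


L/L_sun = (M/M_sun)^3.5 = 6.5^3.5 = 700.1591

700.1591 L_sun


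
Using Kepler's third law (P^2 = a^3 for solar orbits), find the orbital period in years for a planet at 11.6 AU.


P = a^(3/2) = 11.6^1.5 = 39.5082

39.5082 years


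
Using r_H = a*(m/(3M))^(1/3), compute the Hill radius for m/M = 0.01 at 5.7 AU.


r_H = a * (m/3M)^(1/3) = 5.7 * (0.01/3)^(1/3) = 0.8515

0.8515 AU


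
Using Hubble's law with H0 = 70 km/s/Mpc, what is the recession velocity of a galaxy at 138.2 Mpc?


v = H0 * d = 70 * 138.2 = 9674.0

9674.0 km/s


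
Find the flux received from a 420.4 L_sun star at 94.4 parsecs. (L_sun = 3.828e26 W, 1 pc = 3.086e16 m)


F = L / (4*pi*d^2) = 1.609e+29 / (4*pi*(2.913e+18)^2) = 1.509e-09

1.509e-09 W/m^2


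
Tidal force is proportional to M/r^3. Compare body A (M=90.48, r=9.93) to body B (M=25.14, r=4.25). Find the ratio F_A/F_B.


Ratio = (M1/r1^3) / (M2/r2^3) = (90.48/9.93^3) / (25.14/4.25^3) = 0.2822

0.2822


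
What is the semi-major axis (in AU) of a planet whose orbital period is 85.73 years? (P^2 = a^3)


a = P^(2/3) = 85.73^(2/3) = 19.4426

19.4426 AU


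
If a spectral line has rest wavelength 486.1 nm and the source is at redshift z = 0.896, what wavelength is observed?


lam_obs = lam_emit * (1 + z) = 486.1 * (1 + 0.896) = 921.6456

921.6456 nm


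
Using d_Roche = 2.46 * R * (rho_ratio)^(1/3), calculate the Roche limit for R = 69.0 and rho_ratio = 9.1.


d_Roche = 2.46 * 69.0 * 9.1^(1/3) = 354.3763

354.3763


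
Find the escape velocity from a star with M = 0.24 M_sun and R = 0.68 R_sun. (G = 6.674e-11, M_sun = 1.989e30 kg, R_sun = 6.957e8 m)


M = 0.24 * 1.989e30 kg = 4.7736e+29 kg; R = 0.68 * 6.957e8 m = 4.73076e+08 m. v_esc = sqrt(2GM/R) = sqrt(2 * 6.674e-11 * 4.7736e+29 / 4.73076e+08) = 366999.6528

366999.6528 m/s


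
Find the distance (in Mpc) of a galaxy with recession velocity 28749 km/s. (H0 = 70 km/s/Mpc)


d = v / H0 = 28749 / 70 = 410.7

410.7 Mpc


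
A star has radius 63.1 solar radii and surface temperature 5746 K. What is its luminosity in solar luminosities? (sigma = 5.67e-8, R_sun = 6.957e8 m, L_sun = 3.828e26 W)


R = 63.1 * 6.957e8 m = 4.389867e+10 m. L = 4*pi*R^2*sigma*T^4 = 4*pi*(4.389867e+10)^2 * 5.67e-8 * 5746^4 = 1.496780563e+30 W. L/L_sun = 1.496780563e+30 / 3.828e26 = 3910.0851

3910.0851 L_sun


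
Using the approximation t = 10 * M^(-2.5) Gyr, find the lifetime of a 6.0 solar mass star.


t = 10 * M^(-2.5) = 10 * 6.0^(-2.5) = 0.1134

0.1134 Gyr


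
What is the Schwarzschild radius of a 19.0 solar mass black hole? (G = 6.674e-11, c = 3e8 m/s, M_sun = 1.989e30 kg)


M = 19.0 * 1.989e30 kg = 3.7791e+31 kg. rs = 2GM/c^2 = 2 * 6.674e-11 * 3.7791e+31 / (3e8)^2 = 56048.252

56048.252 m


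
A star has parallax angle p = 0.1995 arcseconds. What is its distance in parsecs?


d = 1/p = 1/0.1995 = 5.0125

5.0125 pc


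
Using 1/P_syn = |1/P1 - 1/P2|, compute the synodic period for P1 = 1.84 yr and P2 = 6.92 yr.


1/P_syn = |1/P1 - 1/P2| = |1/1.84 - 1/6.92| => P_syn = 2.5065

2.5065 years


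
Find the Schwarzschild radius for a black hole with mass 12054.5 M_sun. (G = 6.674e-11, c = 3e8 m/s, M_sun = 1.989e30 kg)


M = 12054.5 * 1.989e30 kg = 2.39764005e+34 kg. rs = 2GM/c^2 = 2 * 6.674e-11 * 2.39764005e+34 / (3e8)^2 = 3.556e+07

3.556e+07 m


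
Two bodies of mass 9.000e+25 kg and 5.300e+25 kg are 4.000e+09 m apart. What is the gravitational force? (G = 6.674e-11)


F = G*m1*m2/r^2 = 6.674e-11 * 9.000e+25 * 5.300e+25 / (4.000e+09)^2 = 6.674e-11 * 4.770e+51 / 1.600e+19 = 1.990e+22

1.990e+22 N


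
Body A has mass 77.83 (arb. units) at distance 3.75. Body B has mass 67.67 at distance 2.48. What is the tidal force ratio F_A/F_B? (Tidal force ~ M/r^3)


Ratio = (M1/r1^3) / (M2/r2^3) = (77.83/3.75^3) / (67.67/2.48^3) = 0.3327

0.3327


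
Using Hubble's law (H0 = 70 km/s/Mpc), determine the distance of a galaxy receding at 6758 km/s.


d = v / H0 = 6758 / 70 = 96.5429

96.5429 Mpc


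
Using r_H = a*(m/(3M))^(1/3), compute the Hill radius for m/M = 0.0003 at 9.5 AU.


r_H = a * (m/3M)^(1/3) = 9.5 * (0.0003/3)^(1/3) = 0.441

0.441 AU


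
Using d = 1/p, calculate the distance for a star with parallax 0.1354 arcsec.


d = 1/p = 1/0.1354 = 7.3855

7.3855 pc


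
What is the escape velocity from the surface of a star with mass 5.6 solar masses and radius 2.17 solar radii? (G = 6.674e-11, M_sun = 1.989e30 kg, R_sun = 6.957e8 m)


M = 5.6 * 1.989e30 kg = 1.11384e+31 kg; R = 2.17 * 6.957e8 m = 1.509669e+09 m. v_esc = sqrt(2GM/R) = sqrt(2 * 6.674e-11 * 1.11384e+31 / 1.509669e+09) = 992381.4449

992381.4449 m/s


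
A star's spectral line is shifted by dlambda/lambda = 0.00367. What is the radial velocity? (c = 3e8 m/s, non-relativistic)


v = (dlambda/lambda) * c = 0.00367 * 3e8 = 1.101e+06

1.101e+06 m/s


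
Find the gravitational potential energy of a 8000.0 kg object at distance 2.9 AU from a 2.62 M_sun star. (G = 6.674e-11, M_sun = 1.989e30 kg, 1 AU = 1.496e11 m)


M = 2.62 * 1.989e30 kg = 5.21118e+30 kg; r = 2.9 AU * 1.496e11 m/AU = 4.3384e+11 m. U = -GM*m/r = -(6.674e-11 * 5.21118e+30 * 8000.0) / 4.3384e+11 = -6.413e+12

-6.413e+12 J


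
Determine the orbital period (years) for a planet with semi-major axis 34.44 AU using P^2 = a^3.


P = a^(3/2) = 34.44^1.5 = 202.1132

202.1132 years


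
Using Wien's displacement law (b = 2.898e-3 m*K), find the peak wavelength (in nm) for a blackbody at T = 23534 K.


lam_max = b / T = 2.898e-3 / 23534 = 1.231e-07 m = 123.141 nm

123.141 nm


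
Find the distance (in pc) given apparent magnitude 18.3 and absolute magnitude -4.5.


d = 10^((m - M + 5)/5) = 10^((18.3 - -4.5 + 5)/5) = 363078.0548

363078.0548 pc


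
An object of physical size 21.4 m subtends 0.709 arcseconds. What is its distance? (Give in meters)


D = size / theta_rad, theta_rad = 0.709 * pi/(180*3600) = 3.437e-06, D = 6.226e+06

6.226e+06 m


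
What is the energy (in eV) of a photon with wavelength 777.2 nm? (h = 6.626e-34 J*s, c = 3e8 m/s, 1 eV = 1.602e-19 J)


E = hc/lambda = 6.626e-34 * 3e8 / 7.772e-07 = 2.558e-19 J = 1.5965 eV

1.5965 eV


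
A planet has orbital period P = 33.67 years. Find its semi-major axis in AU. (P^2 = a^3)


a = P^(2/3) = 33.67^(2/3) = 10.4271

10.4271 AU


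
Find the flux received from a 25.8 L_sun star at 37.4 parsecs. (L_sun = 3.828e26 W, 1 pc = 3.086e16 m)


F = L / (4*pi*d^2) = 9.876e+27 / (4*pi*(1.154e+18)^2) = 5.900e-10

5.900e-10 W/m^2


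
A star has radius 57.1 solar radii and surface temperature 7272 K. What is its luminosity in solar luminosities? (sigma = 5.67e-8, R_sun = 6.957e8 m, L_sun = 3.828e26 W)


R = 57.1 * 6.957e8 m = 3.972447e+10 m. L = 4*pi*R^2*sigma*T^4 = 4*pi*(3.972447e+10)^2 * 5.67e-8 * 7272^4 = 3.144304715e+30 W. L/L_sun = 3.144304715e+30 / 3.828e26 = 8213.9622

8213.9622 L_sun


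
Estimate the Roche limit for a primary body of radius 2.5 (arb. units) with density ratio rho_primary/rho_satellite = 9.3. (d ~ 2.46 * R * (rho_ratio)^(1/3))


d_Roche = 2.46 * 2.5 * 9.3^(1/3) = 12.9331

12.9331


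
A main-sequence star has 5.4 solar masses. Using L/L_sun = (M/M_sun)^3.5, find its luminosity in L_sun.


L/L_sun = (M/M_sun)^3.5 = 5.4^3.5 = 365.9133

365.9133 L_sun


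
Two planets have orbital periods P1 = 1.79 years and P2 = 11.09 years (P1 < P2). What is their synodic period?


1/P_syn = |1/P1 - 1/P2| = |1/1.79 - 1/11.09| => P_syn = 2.1345

2.1345 years


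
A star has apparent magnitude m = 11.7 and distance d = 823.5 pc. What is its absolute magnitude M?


M = m - 5*log10(d) + 5 = 11.7 - 5*log10(823.5) + 5 = 2.1217

2.1217


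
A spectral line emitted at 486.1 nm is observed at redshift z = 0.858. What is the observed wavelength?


lam_obs = lam_emit * (1 + z) = 486.1 * (1 + 0.858) = 903.1738

903.1738 nm


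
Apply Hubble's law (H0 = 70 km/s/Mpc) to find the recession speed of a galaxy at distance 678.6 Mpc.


v = H0 * d = 70 * 678.6 = 47502.0

47502.0 km/s


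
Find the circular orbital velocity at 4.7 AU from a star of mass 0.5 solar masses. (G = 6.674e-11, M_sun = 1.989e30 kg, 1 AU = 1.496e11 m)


v = sqrt(GM/r) = sqrt(6.674e-11 * 9.945e+29 / 7.031e+11) = 9715.8493

9715.8493 m/s


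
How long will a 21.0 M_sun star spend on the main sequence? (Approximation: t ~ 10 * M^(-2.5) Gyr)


t = 10 * M^(-2.5) = 10 * 21.0^(-2.5) = 0.0049

0.0049 Gyr


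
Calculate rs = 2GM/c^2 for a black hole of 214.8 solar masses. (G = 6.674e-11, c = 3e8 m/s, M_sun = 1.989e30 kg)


M = 214.8 * 1.989e30 kg = 4.272372e+32 kg. rs = 2GM/c^2 = 2 * 6.674e-11 * 4.272372e+32 / (3e8)^2 = 633640.2384

633640.2384 m


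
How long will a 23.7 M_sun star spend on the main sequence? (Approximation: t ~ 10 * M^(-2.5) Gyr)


t = 10 * M^(-2.5) = 10 * 23.7^(-2.5) = 0.0037

0.0037 Gyr


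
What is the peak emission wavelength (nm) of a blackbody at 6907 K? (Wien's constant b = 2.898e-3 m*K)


lam_max = b / T = 2.898e-3 / 6907 = 4.196e-07 m = 419.5743 nm

419.5743 nm


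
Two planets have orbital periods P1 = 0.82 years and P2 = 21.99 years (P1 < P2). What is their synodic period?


1/P_syn = |1/P1 - 1/P2| = |1/0.82 - 1/21.99| => P_syn = 0.8518

0.8518 years


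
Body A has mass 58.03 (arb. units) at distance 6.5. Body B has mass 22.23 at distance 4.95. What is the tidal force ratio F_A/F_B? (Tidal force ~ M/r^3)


Ratio = (M1/r1^3) / (M2/r2^3) = (58.03/6.5^3) / (22.23/4.95^3) = 1.1529

1.1529


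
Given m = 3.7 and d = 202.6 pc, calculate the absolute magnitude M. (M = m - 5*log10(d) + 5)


M = m - 5*log10(d) + 5 = 3.7 - 5*log10(202.6) + 5 = -2.8332

-2.8332


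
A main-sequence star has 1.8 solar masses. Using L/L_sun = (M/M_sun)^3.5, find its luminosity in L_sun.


L/L_sun = (M/M_sun)^3.5 = 1.8^3.5 = 7.8244

7.8244 L_sun


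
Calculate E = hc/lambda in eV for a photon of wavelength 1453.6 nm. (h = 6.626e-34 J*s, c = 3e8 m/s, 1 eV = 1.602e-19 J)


E = hc/lambda = 6.626e-34 * 3e8 / 1.454e-06 = 1.368e-19 J = 0.8536 eV

0.8536 eV


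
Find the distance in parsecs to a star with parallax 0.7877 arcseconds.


d = 1/p = 1/0.7877 = 1.2695

1.2695 pc


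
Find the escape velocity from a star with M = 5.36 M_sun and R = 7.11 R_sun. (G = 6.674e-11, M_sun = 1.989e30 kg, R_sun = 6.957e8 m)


M = 5.36 * 1.989e30 kg = 1.066104e+31 kg; R = 7.11 * 6.957e8 m = 4.946427e+09 m. v_esc = sqrt(2GM/R) = sqrt(2 * 6.674e-11 * 1.066104e+31 / 4.946427e+09) = 536367.0412

536367.0412 m/s


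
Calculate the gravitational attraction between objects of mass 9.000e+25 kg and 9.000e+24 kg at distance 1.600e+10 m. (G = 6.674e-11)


F = G*m1*m2/r^2 = 6.674e-11 * 9.000e+25 * 9.000e+24 / (1.600e+10)^2 = 6.674e-11 * 8.100e+50 / 2.560e+20 = 2.112e+20

2.112e+20 N


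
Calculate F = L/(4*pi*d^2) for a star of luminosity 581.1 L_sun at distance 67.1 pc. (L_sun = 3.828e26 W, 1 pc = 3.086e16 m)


F = L / (4*pi*d^2) = 2.224e+29 / (4*pi*(2.071e+18)^2) = 4.128e-09

4.128e-09 W/m^2


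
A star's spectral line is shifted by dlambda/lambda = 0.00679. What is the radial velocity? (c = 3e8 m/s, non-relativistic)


v = (dlambda/lambda) * c = 0.00679 * 3e8 = 2.037e+06

2.037e+06 m/s


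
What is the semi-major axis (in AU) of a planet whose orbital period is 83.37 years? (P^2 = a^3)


a = P^(2/3) = 83.37^(2/3) = 19.0842

19.0842 AU


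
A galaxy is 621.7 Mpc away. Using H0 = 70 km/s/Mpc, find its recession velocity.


v = H0 * d = 70 * 621.7 = 43519.0

43519.0 km/s


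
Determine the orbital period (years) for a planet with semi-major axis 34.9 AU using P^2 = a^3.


P = a^(3/2) = 34.9^1.5 = 206.176

206.176 years


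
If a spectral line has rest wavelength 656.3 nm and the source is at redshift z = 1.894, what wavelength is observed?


lam_obs = lam_emit * (1 + z) = 656.3 * (1 + 1.894) = 1899.3322

1899.3322 nm


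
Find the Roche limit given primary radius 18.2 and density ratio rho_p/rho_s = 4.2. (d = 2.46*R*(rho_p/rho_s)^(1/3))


d_Roche = 2.46 * 18.2 * 4.2^(1/3) = 72.2364

72.2364


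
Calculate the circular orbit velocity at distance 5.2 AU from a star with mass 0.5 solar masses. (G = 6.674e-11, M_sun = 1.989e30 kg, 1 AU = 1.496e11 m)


v = sqrt(GM/r) = sqrt(6.674e-11 * 9.945e+29 / 7.779e+11) = 9236.938

9236.938 m/s


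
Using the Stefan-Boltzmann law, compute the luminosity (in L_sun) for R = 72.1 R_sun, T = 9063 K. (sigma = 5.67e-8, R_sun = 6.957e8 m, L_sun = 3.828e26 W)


R = 72.1 * 6.957e8 m = 5.015997e+10 m. L = 4*pi*R^2*sigma*T^4 = 4*pi*(5.015997e+10)^2 * 5.67e-8 * 9063^4 = 1.209470776e+31 W. L/L_sun = 1.209470776e+31 / 3.828e26 = 31595.3703

31595.3703 L_sun


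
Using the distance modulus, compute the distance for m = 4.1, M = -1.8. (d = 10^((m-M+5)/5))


d = 10^((m - M + 5)/5) = 10^((4.1 - -1.8 + 5)/5) = 151.3561

151.3561 pc


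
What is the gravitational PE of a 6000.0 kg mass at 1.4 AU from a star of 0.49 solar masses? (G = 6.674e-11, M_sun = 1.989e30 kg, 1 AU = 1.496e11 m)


M = 0.49 * 1.989e30 kg = 9.7461e+29 kg; r = 1.4 AU * 1.496e11 m/AU = 2.0944e+11 m. U = -GM*m/r = -(6.674e-11 * 9.7461e+29 * 6000.0) / 2.0944e+11 = -1.863e+12

-1.863e+12 J


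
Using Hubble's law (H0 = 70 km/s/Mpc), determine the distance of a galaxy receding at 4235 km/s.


d = v / H0 = 4235 / 70 = 60.5

60.5 Mpc


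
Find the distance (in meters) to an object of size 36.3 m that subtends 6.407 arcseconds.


D = size / theta_rad, theta_rad = 6.407 * pi/(180*3600) = 3.106e-05, D = 1.169e+06

1.169e+06 m


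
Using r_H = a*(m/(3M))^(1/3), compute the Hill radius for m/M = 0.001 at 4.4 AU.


r_H = a * (m/3M)^(1/3) = 4.4 * (0.001/3)^(1/3) = 0.3051

0.3051 AU


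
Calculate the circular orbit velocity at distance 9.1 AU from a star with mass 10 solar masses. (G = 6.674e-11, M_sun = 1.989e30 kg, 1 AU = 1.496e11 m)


v = sqrt(GM/r) = sqrt(6.674e-11 * 1.989e+31 / 1.361e+12) = 31226.5496

31226.5496 m/s


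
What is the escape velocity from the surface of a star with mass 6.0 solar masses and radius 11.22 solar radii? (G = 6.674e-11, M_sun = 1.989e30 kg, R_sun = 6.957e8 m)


M = 6.0 * 1.989e30 kg = 1.1934e+31 kg; R = 11.22 * 6.957e8 m = 7.805754e+09 m. v_esc = sqrt(2GM/R) = sqrt(2 * 6.674e-11 * 1.1934e+31 / 7.805754e+09) = 451745.3445

451745.3445 m/s


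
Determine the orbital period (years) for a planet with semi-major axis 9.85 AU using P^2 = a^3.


P = a^(3/2) = 9.85^1.5 = 30.9139

30.9139 years


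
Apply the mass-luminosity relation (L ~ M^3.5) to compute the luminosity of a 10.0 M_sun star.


L/L_sun = (M/M_sun)^3.5 = 10.0^3.5 = 3162.2777

3162.2777 L_sun


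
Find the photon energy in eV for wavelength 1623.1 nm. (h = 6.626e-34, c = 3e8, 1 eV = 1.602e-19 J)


E = hc/lambda = 6.626e-34 * 3e8 / 1.623e-06 = 1.225e-19 J = 0.7645 eV

0.7645 eV


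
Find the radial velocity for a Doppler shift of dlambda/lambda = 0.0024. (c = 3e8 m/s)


v = (dlambda/lambda) * c = 0.0024 * 3e8 = 720000.0

720000.0 m/s


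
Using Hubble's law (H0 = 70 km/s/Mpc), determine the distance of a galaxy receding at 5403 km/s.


d = v / H0 = 5403 / 70 = 77.1857

77.1857 Mpc


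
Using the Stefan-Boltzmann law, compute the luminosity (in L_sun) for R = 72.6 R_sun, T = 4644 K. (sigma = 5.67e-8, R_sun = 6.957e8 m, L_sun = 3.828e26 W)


R = 72.6 * 6.957e8 m = 5.050782e+10 m. L = 4*pi*R^2*sigma*T^4 = 4*pi*(5.050782e+10)^2 * 5.67e-8 * 4644^4 = 8.454326487e+29 W. L/L_sun = 8.454326487e+29 / 3.828e26 = 2208.5492

2208.5492 L_sun


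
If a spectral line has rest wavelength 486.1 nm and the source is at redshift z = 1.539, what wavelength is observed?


lam_obs = lam_emit * (1 + z) = 486.1 * (1 + 1.539) = 1234.2079

1234.2079 nm


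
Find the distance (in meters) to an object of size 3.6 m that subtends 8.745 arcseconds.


D = size / theta_rad, theta_rad = 8.745 * pi/(180*3600) = 4.240e-05, D = 84911.7556

84911.7556 m


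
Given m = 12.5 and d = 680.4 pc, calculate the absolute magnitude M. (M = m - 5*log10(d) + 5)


M = m - 5*log10(d) + 5 = 12.5 - 5*log10(680.4) + 5 = 3.3362

3.3362


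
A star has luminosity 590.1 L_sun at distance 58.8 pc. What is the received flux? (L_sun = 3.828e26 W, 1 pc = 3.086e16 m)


F = L / (4*pi*d^2) = 2.259e+29 / (4*pi*(1.815e+18)^2) = 5.459e-09

5.459e-09 W/m^2


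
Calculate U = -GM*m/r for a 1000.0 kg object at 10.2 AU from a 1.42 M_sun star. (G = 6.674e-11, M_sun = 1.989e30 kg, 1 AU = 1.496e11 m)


M = 1.42 * 1.989e30 kg = 2.82438e+30 kg; r = 10.2 AU * 1.496e11 m/AU = 1.52592e+12 m. U = -GM*m/r = -(6.674e-11 * 2.82438e+30 * 1000.0) / 1.52592e+12 = -1.235e+11

-1.235e+11 J


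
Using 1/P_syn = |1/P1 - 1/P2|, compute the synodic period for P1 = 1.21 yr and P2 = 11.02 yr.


1/P_syn = |1/P1 - 1/P2| = |1/1.21 - 1/11.02| => P_syn = 1.3592

1.3592 years


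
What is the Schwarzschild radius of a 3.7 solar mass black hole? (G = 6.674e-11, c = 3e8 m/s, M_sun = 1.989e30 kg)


M = 3.7 * 1.989e30 kg = 7.3593e+30 kg. rs = 2GM/c^2 = 2 * 6.674e-11 * 7.3593e+30 / (3e8)^2 = 10914.6596

10914.6596 m


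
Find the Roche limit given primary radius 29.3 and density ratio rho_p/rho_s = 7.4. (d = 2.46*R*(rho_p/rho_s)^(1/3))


d_Roche = 2.46 * 29.3 * 7.4^(1/3) = 140.458

140.458


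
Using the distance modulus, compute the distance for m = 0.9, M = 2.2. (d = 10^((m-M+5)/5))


d = 10^((m - M + 5)/5) = 10^((0.9 - 2.2 + 5)/5) = 5.4954

5.4954 pc


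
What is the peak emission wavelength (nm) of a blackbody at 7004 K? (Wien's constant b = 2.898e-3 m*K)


lam_max = b / T = 2.898e-3 / 7004 = 4.138e-07 m = 413.7636 nm

413.7636 nm


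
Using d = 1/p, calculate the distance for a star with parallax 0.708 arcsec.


d = 1/p = 1/0.708 = 1.4124

1.4124 pc


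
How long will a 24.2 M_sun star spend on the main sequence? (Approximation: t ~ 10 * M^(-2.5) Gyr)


t = 10 * M^(-2.5) = 10 * 24.2^(-2.5) = 0.0035

0.0035 Gyr


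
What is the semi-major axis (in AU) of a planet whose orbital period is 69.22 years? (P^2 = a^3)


a = P^(2/3) = 69.22^(2/3) = 16.8586

16.8586 AU


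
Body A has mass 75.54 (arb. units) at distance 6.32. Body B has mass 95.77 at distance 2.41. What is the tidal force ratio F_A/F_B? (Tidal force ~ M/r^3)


Ratio = (M1/r1^3) / (M2/r2^3) = (75.54/6.32^3) / (95.77/2.41^3) = 0.0437

0.0437


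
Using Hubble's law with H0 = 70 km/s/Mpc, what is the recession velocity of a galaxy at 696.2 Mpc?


v = H0 * d = 70 * 696.2 = 48734.0

48734.0 km/s


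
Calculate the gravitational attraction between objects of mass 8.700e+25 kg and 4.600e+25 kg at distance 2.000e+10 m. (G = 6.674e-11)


F = G*m1*m2/r^2 = 6.674e-11 * 8.700e+25 * 4.600e+25 / (2.000e+10)^2 = 6.674e-11 * 4.002e+51 / 4.000e+20 = 6.677e+20

6.677e+20 N


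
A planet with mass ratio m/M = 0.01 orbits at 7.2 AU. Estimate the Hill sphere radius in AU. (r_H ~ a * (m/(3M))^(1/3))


r_H = a * (m/3M)^(1/3) = 7.2 * (0.01/3)^(1/3) = 1.0755

1.0755 AU


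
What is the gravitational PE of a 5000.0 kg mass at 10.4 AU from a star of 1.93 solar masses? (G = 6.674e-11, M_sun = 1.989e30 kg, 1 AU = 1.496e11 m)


M = 1.93 * 1.989e30 kg = 3.83877e+30 kg; r = 10.4 AU * 1.496e11 m/AU = 1.55584e+12 m. U = -GM*m/r = -(6.674e-11 * 3.83877e+30 * 5000.0) / 1.55584e+12 = -8.233e+11

-8.233e+11 J


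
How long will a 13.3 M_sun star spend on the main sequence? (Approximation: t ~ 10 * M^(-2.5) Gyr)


t = 10 * M^(-2.5) = 10 * 13.3^(-2.5) = 0.0155

0.0155 Gyr


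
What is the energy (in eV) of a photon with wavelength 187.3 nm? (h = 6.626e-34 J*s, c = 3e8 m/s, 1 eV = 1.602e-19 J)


E = hc/lambda = 6.626e-34 * 3e8 / 1.873e-07 = 1.061e-18 J = 6.6248 eV

6.6248 eV


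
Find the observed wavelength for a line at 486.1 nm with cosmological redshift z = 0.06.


lam_obs = lam_emit * (1 + z) = 486.1 * (1 + 0.06) = 515.266

515.266 nm


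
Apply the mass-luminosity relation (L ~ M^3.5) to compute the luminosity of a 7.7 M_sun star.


L/L_sun = (M/M_sun)^3.5 = 7.7^3.5 = 1266.8277

1266.8277 L_sun


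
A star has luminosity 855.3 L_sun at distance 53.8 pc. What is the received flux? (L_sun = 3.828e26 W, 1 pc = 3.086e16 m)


F = L / (4*pi*d^2) = 3.274e+29 / (4*pi*(1.660e+18)^2) = 9.452e-09

9.452e-09 W/m^2


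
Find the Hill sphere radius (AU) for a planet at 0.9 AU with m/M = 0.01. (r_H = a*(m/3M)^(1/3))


r_H = a * (m/3M)^(1/3) = 0.9 * (0.01/3)^(1/3) = 0.1344

0.1344 AU


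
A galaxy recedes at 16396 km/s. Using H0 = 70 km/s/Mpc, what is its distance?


d = v / H0 = 16396 / 70 = 234.2286

234.2286 Mpc


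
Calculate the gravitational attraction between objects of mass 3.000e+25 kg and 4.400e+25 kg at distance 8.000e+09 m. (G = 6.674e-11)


F = G*m1*m2/r^2 = 6.674e-11 * 3.000e+25 * 4.400e+25 / (8.000e+09)^2 = 6.674e-11 * 1.320e+51 / 6.400e+19 = 1.377e+21

1.377e+21 N


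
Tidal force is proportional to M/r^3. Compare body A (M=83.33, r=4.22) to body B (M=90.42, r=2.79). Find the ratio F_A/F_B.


Ratio = (M1/r1^3) / (M2/r2^3) = (83.33/4.22^3) / (90.42/2.79^3) = 0.2663

0.2663


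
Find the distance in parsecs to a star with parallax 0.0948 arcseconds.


d = 1/p = 1/0.0948 = 10.5485

10.5485 pc


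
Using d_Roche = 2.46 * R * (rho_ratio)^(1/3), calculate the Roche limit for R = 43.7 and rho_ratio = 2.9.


d_Roche = 2.46 * 43.7 * 2.9^(1/3) = 153.3025

153.3025


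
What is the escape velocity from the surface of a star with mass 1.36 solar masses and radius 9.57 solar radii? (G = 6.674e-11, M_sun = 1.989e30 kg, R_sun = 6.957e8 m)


M = 1.36 * 1.989e30 kg = 2.70504e+30 kg; R = 9.57 * 6.957e8 m = 6.657849e+09 m. v_esc = sqrt(2GM/R) = sqrt(2 * 6.674e-11 * 2.70504e+30 / 6.657849e+09) = 232877.7381

232877.7381 m/s


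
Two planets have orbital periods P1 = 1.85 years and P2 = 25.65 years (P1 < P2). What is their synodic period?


1/P_syn = |1/P1 - 1/P2| = |1/1.85 - 1/25.65| => P_syn = 1.9938

1.9938 years


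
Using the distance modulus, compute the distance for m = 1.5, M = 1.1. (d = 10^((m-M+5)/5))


d = 10^((m - M + 5)/5) = 10^((1.5 - 1.1 + 5)/5) = 12.0226

12.0226 pc


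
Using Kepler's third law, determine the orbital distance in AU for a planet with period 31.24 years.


a = P^(2/3) = 31.24^(2/3) = 9.9191

9.9191 AU


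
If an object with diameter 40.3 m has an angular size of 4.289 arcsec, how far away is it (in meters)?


D = size / theta_rad, theta_rad = 4.289 * pi/(180*3600) = 2.079e-05, D = 1.938e+06

1.938e+06 m


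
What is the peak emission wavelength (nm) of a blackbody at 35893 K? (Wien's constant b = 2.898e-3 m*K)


lam_max = b / T = 2.898e-3 / 35893 = 8.074e-08 m = 80.74 nm

80.74 nm


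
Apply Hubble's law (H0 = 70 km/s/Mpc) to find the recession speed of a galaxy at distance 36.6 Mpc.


v = H0 * d = 70 * 36.6 = 2562.0

2562.0 km/s


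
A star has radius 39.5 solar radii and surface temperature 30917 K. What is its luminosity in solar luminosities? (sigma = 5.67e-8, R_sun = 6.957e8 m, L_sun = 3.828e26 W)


R = 39.5 * 6.957e8 m = 2.748015e+10 m. L = 4*pi*R^2*sigma*T^4 = 4*pi*(2.748015e+10)^2 * 5.67e-8 * 30917^4 = 4.916097694e+32 W. L/L_sun = 4.916097694e+32 / 3.828e26 = 1.284e+06

1.284e+06 L_sun


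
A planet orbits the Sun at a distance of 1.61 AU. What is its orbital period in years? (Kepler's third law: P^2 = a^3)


P = a^(3/2) = 1.61^1.5 = 2.0429

2.0429 years


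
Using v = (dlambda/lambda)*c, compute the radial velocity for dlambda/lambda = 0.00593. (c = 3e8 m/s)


v = (dlambda/lambda) * c = 0.00593 * 3e8 = 1.779e+06

1.779e+06 m/s


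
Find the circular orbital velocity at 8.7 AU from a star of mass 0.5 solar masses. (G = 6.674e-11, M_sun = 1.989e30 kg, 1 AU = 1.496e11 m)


v = sqrt(GM/r) = sqrt(6.674e-11 * 9.945e+29 / 1.302e+12) = 7141.1815

7141.1815 m/s


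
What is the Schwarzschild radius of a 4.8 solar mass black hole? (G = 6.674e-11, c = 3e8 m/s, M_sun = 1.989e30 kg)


M = 4.8 * 1.989e30 kg = 9.5472e+30 kg. rs = 2GM/c^2 = 2 * 6.674e-11 * 9.5472e+30 / (3e8)^2 = 14159.5584

14159.5584 m


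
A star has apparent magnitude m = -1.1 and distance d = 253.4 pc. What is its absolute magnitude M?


M = m - 5*log10(d) + 5 = -1.1 - 5*log10(253.4) + 5 = -8.119

-8.119


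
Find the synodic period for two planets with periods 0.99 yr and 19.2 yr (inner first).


1/P_syn = |1/P1 - 1/P2| = |1/0.99 - 1/19.2| => P_syn = 1.0438

1.0438 years


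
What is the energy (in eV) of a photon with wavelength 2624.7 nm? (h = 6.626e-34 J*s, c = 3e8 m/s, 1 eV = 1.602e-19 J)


E = hc/lambda = 6.626e-34 * 3e8 / 2.625e-06 = 7.573e-20 J = 0.4727 eV

0.4727 eV


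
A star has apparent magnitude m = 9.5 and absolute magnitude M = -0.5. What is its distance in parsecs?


d = 10^((m - M + 5)/5) = 10^((9.5 - -0.5 + 5)/5) = 1000.0

1000.0 pc


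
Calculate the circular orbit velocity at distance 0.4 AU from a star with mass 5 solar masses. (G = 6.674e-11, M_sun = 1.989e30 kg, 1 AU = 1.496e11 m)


v = sqrt(GM/r) = sqrt(6.674e-11 * 9.945e+30 / 5.984e+10) = 105317.2966

105317.2966 m/s


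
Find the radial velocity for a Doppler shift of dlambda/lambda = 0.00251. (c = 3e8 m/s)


v = (dlambda/lambda) * c = 0.00251 * 3e8 = 753000.0

753000.0 m/s


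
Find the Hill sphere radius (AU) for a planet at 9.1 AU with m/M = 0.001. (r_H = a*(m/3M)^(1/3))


r_H = a * (m/3M)^(1/3) = 9.1 * (0.001/3)^(1/3) = 0.631

0.631 AU


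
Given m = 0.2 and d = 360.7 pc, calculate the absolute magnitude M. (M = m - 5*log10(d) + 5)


M = m - 5*log10(d) + 5 = 0.2 - 5*log10(360.7) + 5 = -7.5857

-7.5857


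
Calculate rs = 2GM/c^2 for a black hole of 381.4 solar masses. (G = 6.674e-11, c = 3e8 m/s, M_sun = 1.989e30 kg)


M = 381.4 * 1.989e30 kg = 7.586046e+32 kg. rs = 2GM/c^2 = 2 * 6.674e-11 * 7.586046e+32 / (3e8)^2 = 1.125e+06

1.125e+06 m


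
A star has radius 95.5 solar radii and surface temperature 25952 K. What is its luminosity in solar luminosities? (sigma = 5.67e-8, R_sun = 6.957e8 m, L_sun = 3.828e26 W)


R = 95.5 * 6.957e8 m = 6.643935e+10 m. L = 4*pi*R^2*sigma*T^4 = 4*pi*(6.643935e+10)^2 * 5.67e-8 * 25952^4 = 1.426681412e+33 W. L/L_sun = 1.426681412e+33 / 3.828e26 = 3.727e+06

3.727e+06 L_sun


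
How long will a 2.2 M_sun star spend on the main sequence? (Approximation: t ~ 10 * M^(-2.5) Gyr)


t = 10 * M^(-2.5) = 10 * 2.2^(-2.5) = 1.393

1.393 Gyr


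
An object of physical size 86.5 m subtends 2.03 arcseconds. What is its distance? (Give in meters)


D = size / theta_rad, theta_rad = 2.03 * pi/(180*3600) = 9.842e-06, D = 8.789e+06

8.789e+06 m


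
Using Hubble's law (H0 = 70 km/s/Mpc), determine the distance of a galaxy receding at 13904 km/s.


d = v / H0 = 13904 / 70 = 198.6286

198.6286 Mpc


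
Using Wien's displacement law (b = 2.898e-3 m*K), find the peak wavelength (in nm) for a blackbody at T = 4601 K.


lam_max = b / T = 2.898e-3 / 4601 = 6.299e-07 m = 629.8631 nm

629.8631 nm


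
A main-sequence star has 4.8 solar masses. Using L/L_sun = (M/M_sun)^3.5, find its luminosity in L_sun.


L/L_sun = (M/M_sun)^3.5 = 4.8^3.5 = 242.2949

242.2949 L_sun


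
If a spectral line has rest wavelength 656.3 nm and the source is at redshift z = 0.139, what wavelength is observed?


lam_obs = lam_emit * (1 + z) = 656.3 * (1 + 0.139) = 747.5257

747.5257 nm


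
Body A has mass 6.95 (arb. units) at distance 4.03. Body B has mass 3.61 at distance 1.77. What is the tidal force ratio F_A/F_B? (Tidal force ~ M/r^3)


Ratio = (M1/r1^3) / (M2/r2^3) = (6.95/4.03^3) / (3.61/1.77^3) = 0.1631

0.1631


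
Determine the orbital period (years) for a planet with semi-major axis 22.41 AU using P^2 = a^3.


P = a^(3/2) = 22.41^1.5 = 106.0872

106.0872 years


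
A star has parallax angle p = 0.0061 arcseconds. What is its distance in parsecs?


d = 1/p = 1/0.0061 = 163.9344

163.9344 pc


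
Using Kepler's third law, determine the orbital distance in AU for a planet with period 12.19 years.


a = P^(2/3) = 12.19^(2/3) = 5.2967

5.2967 AU


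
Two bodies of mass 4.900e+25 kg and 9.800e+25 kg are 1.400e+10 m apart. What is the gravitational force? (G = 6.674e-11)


F = G*m1*m2/r^2 = 6.674e-11 * 4.900e+25 * 9.800e+25 / (1.400e+10)^2 = 6.674e-11 * 4.802e+51 / 1.960e+20 = 1.635e+21

1.635e+21 N


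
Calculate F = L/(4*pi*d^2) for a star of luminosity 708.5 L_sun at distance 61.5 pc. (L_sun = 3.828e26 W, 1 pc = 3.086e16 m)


F = L / (4*pi*d^2) = 2.712e+29 / (4*pi*(1.898e+18)^2) = 5.992e-09

5.992e-09 W/m^2


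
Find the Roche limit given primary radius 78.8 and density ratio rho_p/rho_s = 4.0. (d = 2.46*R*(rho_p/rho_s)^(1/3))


d_Roche = 2.46 * 78.8 * 4.0^(1/3) = 307.7145

307.7145


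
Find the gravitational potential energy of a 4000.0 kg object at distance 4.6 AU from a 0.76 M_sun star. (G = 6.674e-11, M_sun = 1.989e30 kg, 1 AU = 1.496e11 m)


M = 0.76 * 1.989e30 kg = 1.51164e+30 kg; r = 4.6 AU * 1.496e11 m/AU = 6.8816e+11 m. U = -GM*m/r = -(6.674e-11 * 1.51164e+30 * 4000.0) / 6.8816e+11 = -5.864e+11

-5.864e+11 J


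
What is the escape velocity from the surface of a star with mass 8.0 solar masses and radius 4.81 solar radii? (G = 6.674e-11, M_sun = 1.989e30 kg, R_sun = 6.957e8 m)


M = 8.0 * 1.989e30 kg = 1.5912e+31 kg; R = 4.81 * 6.957e8 m = 3.346317e+09 m. v_esc = sqrt(2GM/R) = sqrt(2 * 6.674e-11 * 1.5912e+31 / 3.346317e+09) = 796685.5574

796685.5574 m/s


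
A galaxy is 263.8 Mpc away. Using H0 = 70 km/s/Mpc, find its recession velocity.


v = H0 * d = 70 * 263.8 = 18466.0

18466.0 km/s


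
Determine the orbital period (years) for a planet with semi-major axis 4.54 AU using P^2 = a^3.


P = a^(3/2) = 4.54^1.5 = 9.6735

9.6735 years


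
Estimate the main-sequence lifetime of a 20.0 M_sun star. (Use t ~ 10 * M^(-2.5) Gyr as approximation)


t = 10 * M^(-2.5) = 10 * 20.0^(-2.5) = 0.0056

0.0056 Gyr


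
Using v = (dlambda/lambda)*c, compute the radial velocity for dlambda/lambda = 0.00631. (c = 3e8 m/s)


v = (dlambda/lambda) * c = 0.00631 * 3e8 = 1.893e+06

1.893e+06 m/s


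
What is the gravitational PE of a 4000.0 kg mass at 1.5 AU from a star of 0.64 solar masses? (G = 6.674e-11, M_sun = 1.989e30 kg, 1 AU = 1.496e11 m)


M = 0.64 * 1.989e30 kg = 1.27296e+30 kg; r = 1.5 AU * 1.496e11 m/AU = 2.244e+11 m. U = -GM*m/r = -(6.674e-11 * 1.27296e+30 * 4000.0) / 2.244e+11 = -1.514e+12

-1.514e+12 J


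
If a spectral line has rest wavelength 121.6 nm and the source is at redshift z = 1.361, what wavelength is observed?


lam_obs = lam_emit * (1 + z) = 121.6 * (1 + 1.361) = 287.0976

287.0976 nm


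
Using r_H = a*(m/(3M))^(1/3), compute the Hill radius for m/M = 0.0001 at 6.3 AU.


r_H = a * (m/3M)^(1/3) = 6.3 * (0.0001/3)^(1/3) = 0.2028

0.2028 AU


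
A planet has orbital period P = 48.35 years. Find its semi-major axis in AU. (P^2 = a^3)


a = P^(2/3) = 48.35^(2/3) = 13.2718

13.2718 AU


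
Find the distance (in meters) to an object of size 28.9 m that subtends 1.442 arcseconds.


D = size / theta_rad, theta_rad = 1.442 * pi/(180*3600) = 6.991e-06, D = 4.134e+06

4.134e+06 m


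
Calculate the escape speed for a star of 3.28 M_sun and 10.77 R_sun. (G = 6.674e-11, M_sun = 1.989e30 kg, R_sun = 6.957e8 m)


M = 3.28 * 1.989e30 kg = 6.52392e+30 kg; R = 10.77 * 6.957e8 m = 7.492689e+09 m. v_esc = sqrt(2GM/R) = sqrt(2 * 6.674e-11 * 6.52392e+30 / 7.492689e+09) = 340912.9974

340912.9974 m/s


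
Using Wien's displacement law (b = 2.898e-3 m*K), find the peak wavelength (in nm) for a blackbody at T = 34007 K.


lam_max = b / T = 2.898e-3 / 34007 = 8.522e-08 m = 85.2177 nm

85.2177 nm


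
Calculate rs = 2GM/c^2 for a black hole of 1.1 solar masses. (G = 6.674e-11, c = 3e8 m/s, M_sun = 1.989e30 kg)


M = 1.1 * 1.989e30 kg = 2.1879e+30 kg. rs = 2GM/c^2 = 2 * 6.674e-11 * 2.1879e+30 / (3e8)^2 = 3244.8988

3244.8988 m


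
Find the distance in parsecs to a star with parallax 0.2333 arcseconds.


d = 1/p = 1/0.2333 = 4.2863

4.2863 pc


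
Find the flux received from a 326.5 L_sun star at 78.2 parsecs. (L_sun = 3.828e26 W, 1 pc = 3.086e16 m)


F = L / (4*pi*d^2) = 1.250e+29 / (4*pi*(2.413e+18)^2) = 1.708e-09

1.708e-09 W/m^2


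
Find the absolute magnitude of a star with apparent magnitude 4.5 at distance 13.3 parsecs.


M = m - 5*log10(d) + 5 = 4.5 - 5*log10(13.3) + 5 = 3.8807

3.8807


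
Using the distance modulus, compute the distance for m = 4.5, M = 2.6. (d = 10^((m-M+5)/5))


d = 10^((m - M + 5)/5) = 10^((4.5 - 2.6 + 5)/5) = 23.9883

23.9883 pc


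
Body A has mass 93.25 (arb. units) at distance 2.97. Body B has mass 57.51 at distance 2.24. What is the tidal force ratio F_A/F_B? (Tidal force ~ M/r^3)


Ratio = (M1/r1^3) / (M2/r2^3) = (93.25/2.97^3) / (57.51/2.24^3) = 0.6956

0.6956


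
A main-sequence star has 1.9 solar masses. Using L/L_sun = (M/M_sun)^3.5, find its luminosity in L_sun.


L/L_sun = (M/M_sun)^3.5 = 1.9^3.5 = 9.4545

9.4545 L_sun


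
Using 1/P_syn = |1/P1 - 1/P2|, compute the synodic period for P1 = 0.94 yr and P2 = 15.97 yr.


1/P_syn = |1/P1 - 1/P2| = |1/0.94 - 1/15.97| => P_syn = 0.9988

0.9988 years


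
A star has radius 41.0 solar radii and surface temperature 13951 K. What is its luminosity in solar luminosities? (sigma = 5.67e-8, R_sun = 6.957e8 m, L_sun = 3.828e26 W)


R = 41.0 * 6.957e8 m = 2.85237e+10 m. L = 4*pi*R^2*sigma*T^4 = 4*pi*(2.85237e+10)^2 * 5.67e-8 * 13951^4 = 2.195967953e+31 W. L/L_sun = 2.195967953e+31 / 3.828e26 = 57365.934

57365.934 L_sun


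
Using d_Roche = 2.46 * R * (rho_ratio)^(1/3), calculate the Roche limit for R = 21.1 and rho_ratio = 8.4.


d_Roche = 2.46 * 21.1 * 8.4^(1/3) = 105.5141

105.5141


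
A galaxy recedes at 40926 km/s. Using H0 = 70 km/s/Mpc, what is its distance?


d = v / H0 = 40926 / 70 = 584.6571

584.6571 Mpc


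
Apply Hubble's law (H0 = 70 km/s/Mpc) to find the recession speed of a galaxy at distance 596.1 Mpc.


v = H0 * d = 70 * 596.1 = 41727.0

41727.0 km/s


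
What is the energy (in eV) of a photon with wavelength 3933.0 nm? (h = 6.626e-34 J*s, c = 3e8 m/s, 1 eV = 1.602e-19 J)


E = hc/lambda = 6.626e-34 * 3e8 / 3.933e-06 = 5.054e-20 J = 0.3155 eV

0.3155 eV


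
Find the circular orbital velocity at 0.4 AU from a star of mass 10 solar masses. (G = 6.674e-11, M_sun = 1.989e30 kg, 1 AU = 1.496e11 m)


v = sqrt(GM/r) = sqrt(6.674e-11 * 1.989e+31 / 5.984e+10) = 148941.1491

148941.1491 m/s


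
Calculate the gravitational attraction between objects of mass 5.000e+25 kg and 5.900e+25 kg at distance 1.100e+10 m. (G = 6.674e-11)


F = G*m1*m2/r^2 = 6.674e-11 * 5.000e+25 * 5.900e+25 / (1.100e+10)^2 = 6.674e-11 * 2.950e+51 / 1.210e+20 = 1.627e+21

1.627e+21 N


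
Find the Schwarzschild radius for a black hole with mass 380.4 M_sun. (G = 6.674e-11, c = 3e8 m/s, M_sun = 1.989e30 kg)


M = 380.4 * 1.989e30 kg = 7.566156e+32 kg. rs = 2GM/c^2 = 2 * 6.674e-11 * 7.566156e+32 / (3e8)^2 = 1.122e+06

1.122e+06 m


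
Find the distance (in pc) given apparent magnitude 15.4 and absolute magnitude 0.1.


d = 10^((m - M + 5)/5) = 10^((15.4 - 0.1 + 5)/5) = 11481.5362

11481.5362 pc


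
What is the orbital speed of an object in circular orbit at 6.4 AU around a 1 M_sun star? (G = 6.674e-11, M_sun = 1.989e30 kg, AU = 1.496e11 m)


v = sqrt(GM/r) = sqrt(6.674e-11 * 1.989e+30 / 9.574e+11) = 11774.8317

11774.8317 m/s


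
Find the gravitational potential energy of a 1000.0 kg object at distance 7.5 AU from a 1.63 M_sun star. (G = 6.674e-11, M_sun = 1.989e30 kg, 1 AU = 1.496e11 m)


M = 1.63 * 1.989e30 kg = 3.24207e+30 kg; r = 7.5 AU * 1.496e11 m/AU = 1.122e+12 m. U = -GM*m/r = -(6.674e-11 * 3.24207e+30 * 1000.0) / 1.122e+12 = -1.928e+11

-1.928e+11 J


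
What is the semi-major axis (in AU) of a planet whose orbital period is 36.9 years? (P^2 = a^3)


a = P^(2/3) = 36.9^(2/3) = 11.0837

11.0837 AU


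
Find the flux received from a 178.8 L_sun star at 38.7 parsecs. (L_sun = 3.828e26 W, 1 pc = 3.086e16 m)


F = L / (4*pi*d^2) = 6.844e+28 / (4*pi*(1.194e+18)^2) = 3.819e-09

3.819e-09 W/m^2


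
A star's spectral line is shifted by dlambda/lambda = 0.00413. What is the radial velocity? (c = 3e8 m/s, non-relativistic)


v = (dlambda/lambda) * c = 0.00413 * 3e8 = 1.239e+06

1.239e+06 m/s


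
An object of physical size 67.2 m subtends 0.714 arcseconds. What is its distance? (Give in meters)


D = size / theta_rad, theta_rad = 0.714 * pi/(180*3600) = 3.462e-06, D = 1.941e+07

1.941e+07 m


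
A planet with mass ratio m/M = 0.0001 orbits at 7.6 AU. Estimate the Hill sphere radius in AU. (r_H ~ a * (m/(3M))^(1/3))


r_H = a * (m/3M)^(1/3) = 7.6 * (0.0001/3)^(1/3) = 0.2446

0.2446 AU


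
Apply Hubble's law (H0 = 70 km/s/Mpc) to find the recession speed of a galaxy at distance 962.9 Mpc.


v = H0 * d = 70 * 962.9 = 67403.0

67403.0 km/s


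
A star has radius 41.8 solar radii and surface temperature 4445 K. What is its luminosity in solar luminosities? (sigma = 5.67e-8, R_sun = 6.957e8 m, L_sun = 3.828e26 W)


R = 41.8 * 6.957e8 m = 2.908026e+10 m. L = 4*pi*R^2*sigma*T^4 = 4*pi*(2.908026e+10)^2 * 5.67e-8 * 4445^4 = 2.352212505e+29 W. L/L_sun = 2.352212505e+29 / 3.828e26 = 614.4756

614.4756 L_sun


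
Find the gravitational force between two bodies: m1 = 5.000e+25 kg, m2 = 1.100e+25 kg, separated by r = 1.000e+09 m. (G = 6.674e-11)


F = G*m1*m2/r^2 = 6.674e-11 * 5.000e+25 * 1.100e+25 / (1.000e+09)^2 = 6.674e-11 * 5.500e+50 / 1.000e+18 = 3.671e+22

3.671e+22 N
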